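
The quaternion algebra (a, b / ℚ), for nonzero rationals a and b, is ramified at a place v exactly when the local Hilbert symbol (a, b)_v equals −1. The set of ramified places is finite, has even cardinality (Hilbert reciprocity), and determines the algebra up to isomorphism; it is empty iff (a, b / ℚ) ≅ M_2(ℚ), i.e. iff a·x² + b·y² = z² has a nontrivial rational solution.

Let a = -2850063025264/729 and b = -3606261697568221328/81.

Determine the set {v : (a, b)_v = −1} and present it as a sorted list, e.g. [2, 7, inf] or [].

[17, inf]

(a, b) ≡ (-31, -17) mod (ℚ^×)²; places V = {2, 3, 7, 13, 17, 31, ∞}.
(a,b)_13: α=2, u≡6; β=2, v≡9 (mod 13); (6|13)=-1, (9|13)=+1; sign (−1)^0·-1^2·+1^2 = +1.
(a,b)_17: α=2, u≡12; β=3, v≡13 (mod 17); (12|17)=-1, (13|17)=+1; sign (−1)^0·-1^3·+1^2 = -1.
(a,b)_3: α=-6, u≡2; β=-4, v≡1 (mod 3); (2|3)=-1, (1|3)=+1; sign (−1)^0·-1^-4·+1^-6 = +1.
(a,b)_31: α=1, u≡29; β=2, v≡25 (mod 31); (29|31)=-1, (25|31)=+1; sign (−1)^0·-1^2·+1^1 = +1.
(a,b)_2: α=4, β=4; u≡1, v≡7 (mod 8); ε(u)ε(v)=0·1, αω(v)=4·0, βω(u)=4·0; sum ≡ 0  ⇒  +1.
(a,b)_∞: sgn(-31)=−, sgn(-17)=−, so -1.
(a,b)_7: α=6, u≡2; β=10, v≡1 (mod 7); (2|7)=+1, (1|7)=+1; sign (−1)^0·+1^10·+1^6 = +1.
(-31, -17 / ℚ) ramifies at {17, ∞}: a division algebra.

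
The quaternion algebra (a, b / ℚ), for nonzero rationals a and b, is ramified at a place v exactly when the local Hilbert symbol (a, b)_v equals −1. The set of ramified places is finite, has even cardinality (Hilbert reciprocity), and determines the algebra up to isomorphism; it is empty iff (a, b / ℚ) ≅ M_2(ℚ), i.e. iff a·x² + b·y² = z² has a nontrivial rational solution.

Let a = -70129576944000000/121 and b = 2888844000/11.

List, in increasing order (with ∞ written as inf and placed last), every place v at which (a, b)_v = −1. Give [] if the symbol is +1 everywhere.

[7, 11]

Mod squares: a ≡ -119, b ≡ 5610. Check v ∈ {∞, 2, 3, 5, 7, 11, 17}.
v=3: a=3^2·(≡1), b=3^1·(≡1) mod 3; (1|3)=+1, (1|3)=+1; (−1)^{2·1·1}·(+1)^1·(+1)^2 = +1.
v=2: v_2(a)=10, v_2(b)=5; units ≡ 1, 5 (mod 8); ε·ε+αω+βω = 0·0+10·1+5·0 ≡ 0  ⇒  (a,b)_2 = +1.
v=7: a=7^3·(≡4), b=7^2·(≡3) mod 7; (4|7)=+1, (3|7)=-1; (−1)^{3·2·3}·(+1)^2·(-1)^3 = -1.
v=17: a=17^5·(≡11), b=17^3·(≡5) mod 17; (11|17)=-1, (5|17)=-1; (−1)^{5·3·8}·(-1)^3·(-1)^5 = +1.
v=11: a=11^-2·(≡2), b=11^-1·(≡9) mod 11; (2|11)=-1, (9|11)=+1; (−1)^{-2·-1·5}·(-1)^-1·(+1)^-2 = -1.
v=5: a=5^6·(≡4), b=5^3·(≡2) mod 5; (4|5)=+1, (2|5)=-1; (−1)^{6·3·2}·(+1)^3·(-1)^6 = +1.
v=∞: -119 < 0 and 5610 > 0  ⇒  (a,b)_∞ = +1.
(-119, 5610 / ℚ) ramifies at {7, 11}: a division algebra.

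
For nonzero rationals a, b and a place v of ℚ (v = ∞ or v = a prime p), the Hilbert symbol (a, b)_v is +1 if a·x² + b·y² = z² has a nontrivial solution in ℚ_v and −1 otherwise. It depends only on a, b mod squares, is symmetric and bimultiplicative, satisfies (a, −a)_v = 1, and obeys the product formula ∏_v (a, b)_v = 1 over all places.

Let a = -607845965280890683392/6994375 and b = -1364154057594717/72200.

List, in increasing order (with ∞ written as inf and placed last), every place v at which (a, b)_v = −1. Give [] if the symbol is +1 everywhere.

(a, b) ≡ (-2163242, -6071034) mod (ℚ^×)²; places V = {2, 3, 5, 17, 19, 23, 29, 31, 37, 41, 43, ∞}.
(a,b)_3: α=2, u≡1; β=1, v≡2 (mod 3); (1|3)=+1, (2|3)=-1; sign (−1)^0·+1^1·-1^2 = +1.
(a,b)_37: α=1, u≡17; β=1, v≡2 (mod 37); (17|37)=-1, (2|37)=-1; sign (−1)^0·-1^1·-1^1 = +1.
(a,b)_5: α=-4, u≡3; β=-2, v≡1 (mod 5); (3|5)=-1, (1|5)=+1; sign (−1)^0·-1^-2·+1^-4 = +1.
(a,b)_∞: sgn(-2163242)=−, sgn(-6071034)=−, so -1.
(a,b)_43: α=0, u≡12; β=2, v≡8 (mod 43); (12|43)=-1, (8|43)=-1; sign (−1)^0·-1^2·-1^0 = +1.
(a,b)_31: α=-1, u≡21; β=0, v≡13 (mod 31); (21|31)=-1, (13|31)=-1; sign (−1)^0·-1^0·-1^-1 = -1.
(a,b)_29: α=4, u≡13; β=3, v≡20 (mod 29); (13|29)=+1, (20|29)=+1; sign (−1)^0·+1^3·+1^4 = +1.
(a,b)_19: α=-2, u≡3; β=-2, v≡7 (mod 19); (3|19)=-1, (7|19)=+1; sign (−1)^0·-1^-2·+1^-2 = +1.
(a,b)_23: α=1, u≡18; β=1, v≡18 (mod 23); (18|23)=+1, (18|23)=+1; sign (−1)^1·+1^1·+1^1 = -1.
(a,b)_17: α=4, u≡9; β=2, v≡6 (mod 17); (9|17)=+1, (6|17)=-1; sign (−1)^0·+1^2·-1^4 = +1.
(a,b)_2: α=15, β=-3; u≡3, v≡3 (mod 8); ε(u)ε(v)=1·1, αω(v)=15·1, βω(u)=-3·1; sum ≡ 1  ⇒  -1.
(a,b)_41: α=1, u≡21; β=1, v≡5 (mod 41); (21|41)=+1, (5|41)=+1; sign (−1)^0·+1^1·+1^1 = +1.
Ram(-2163242, -6071034) = {2, 23, 31, ∞}; no ℚ_2-point on the conic.

[2, 23, 31, inf]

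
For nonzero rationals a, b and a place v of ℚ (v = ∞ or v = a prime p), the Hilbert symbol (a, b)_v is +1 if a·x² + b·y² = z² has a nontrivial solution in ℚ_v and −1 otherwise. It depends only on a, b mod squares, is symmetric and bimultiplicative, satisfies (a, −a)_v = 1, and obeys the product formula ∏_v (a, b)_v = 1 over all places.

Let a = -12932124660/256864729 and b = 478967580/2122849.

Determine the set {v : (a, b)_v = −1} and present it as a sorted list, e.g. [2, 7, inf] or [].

[2, 3, 5, 7]

(a, b) ≡ (-1365, 455) mod (ℚ^×)²; places V = {2, 3, 5, 7, 11, 13, 19, 31, 47, ∞}.
(a,b)_∞: sgn(-1365)=−, sgn(455)=+, so +1.
(a,b)_5: α=1, u≡2; β=1, v≡4 (mod 5); (2|5)=-1, (4|5)=+1; sign (−1)^0·-1^1·+1^1 = -1.
(a,b)_47: α=-2, u≡39; β=-2, v≡8 (mod 47); (39|47)=-1, (8|47)=+1; sign (−1)^0·-1^-2·+1^-2 = +1.
(a,b)_11: α=-2, u≡6; β=0, v≡1 (mod 11); (6|11)=-1, (1|11)=+1; sign (−1)^0·-1^0·+1^-2 = +1.
(a,b)_31: α=-2, u≡15; β=-2, v≡12 (mod 31); (15|31)=-1, (12|31)=-1; sign (−1)^0·-1^-2·-1^-2 = +1.
(a,b)_13: α=1, u≡1; β=1, v≡9 (mod 13); (1|13)=+1, (9|13)=+1; sign (−1)^0·+1^1·+1^1 = +1.
(a,b)_7: α=1, u≡2; β=1, v≡4 (mod 7); (2|7)=+1, (4|7)=+1; sign (−1)^1·+1^1·+1^1 = -1.
(a,b)_2: α=2, β=2; u≡3, v≡7 (mod 8); ε(u)ε(v)=1·1, αω(v)=2·0, βω(u)=2·1; sum ≡ 1  ⇒  -1.
(a,b)_3: α=9, u≡1; β=6, v≡2 (mod 3); (1|3)=+1, (2|3)=-1; sign (−1)^0·+1^6·-1^9 = -1.
(a,b)_19: α=2, u≡3; β=2, v≡14 (mod 19); (3|19)=-1, (14|19)=-1; sign (−1)^0·-1^2·-1^2 = +1.
|Ram(-1365, 455)| = 4, even; anisotropic at {2, 3, 5, 7}.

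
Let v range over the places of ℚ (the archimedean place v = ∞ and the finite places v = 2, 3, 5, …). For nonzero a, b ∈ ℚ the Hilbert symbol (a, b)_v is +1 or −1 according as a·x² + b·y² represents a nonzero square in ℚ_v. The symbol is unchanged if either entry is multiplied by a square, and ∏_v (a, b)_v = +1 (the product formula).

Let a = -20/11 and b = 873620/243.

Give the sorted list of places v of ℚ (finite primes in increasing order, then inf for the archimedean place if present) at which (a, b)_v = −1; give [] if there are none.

Mod squares: a ≡ -55, b ≡ 15. Check v ∈ {∞, 2, 3, 5, 11, 19}.
v=19: a=19^0·(≡12), b=19^2·(≡3) mod 19; (12|19)=-1, (3|19)=-1; (−1)^{0·2·9}·(-1)^2·(-1)^0 = +1.
v=5: a=5^1·(≡1), b=5^1·(≡3) mod 5; (1|5)=+1, (3|5)=-1; (−1)^{1·1·2}·(+1)^1·(-1)^1 = -1.
v=11: a=11^-1·(≡2), b=11^2·(≡4) mod 11; (2|11)=-1, (4|11)=+1; (−1)^{-1·2·5}·(-1)^2·(+1)^-1 = +1.
v=3: a=3^0·(≡2), b=3^-5·(≡2) mod 3; (2|3)=-1, (2|3)=-1; (−1)^{0·-5·1}·(-1)^-5·(-1)^0 = -1.
v=∞: -55 < 0 and 15 > 0  ⇒  (a,b)_∞ = +1.
v=2: v_2(a)=2, v_2(b)=2; units ≡ 1, 7 (mod 8); ε·ε+αω+βω = 0·1+2·0+2·0 ≡ 0  ⇒  (a,b)_2 = +1.
|Ram(-55, 15)| = 2, even; anisotropic at {3, 5}.

[3, 5]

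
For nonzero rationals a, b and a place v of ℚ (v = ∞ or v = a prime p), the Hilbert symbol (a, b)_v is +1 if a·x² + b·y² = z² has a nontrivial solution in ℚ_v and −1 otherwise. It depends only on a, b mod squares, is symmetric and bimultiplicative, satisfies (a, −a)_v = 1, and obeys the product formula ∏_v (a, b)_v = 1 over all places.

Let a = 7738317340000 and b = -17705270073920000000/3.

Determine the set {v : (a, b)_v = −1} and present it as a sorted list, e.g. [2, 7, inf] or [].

Mod squares: a ≡ 27094, b ≡ -29058315. Check v ∈ {∞, 2, 3, 5, 11, 13, 19, 23, 31}.
v=11: a=11^0·(≡5), b=11^1·(≡2) mod 11; (5|11)=+1, (2|11)=-1; (−1)^{0·1·5}·(+1)^1·(-1)^0 = +1.
v=∞: 27094 > 0 and -29058315 < 0  ⇒  (a,b)_∞ = +1.
v=19: a=19^1·(≡5), b=19^1·(≡11) mod 19; (5|19)=+1, (11|19)=+1; (−1)^{1·1·9}·(+1)^1·(+1)^1 = -1.
v=13: a=13^4·(≡6), b=13^5·(≡1) mod 13; (6|13)=-1, (1|13)=+1; (−1)^{4·5·6}·(-1)^5·(+1)^4 = -1.
v=2: v_2(a)=5, v_2(b)=12; units ≡ 3, 5 (mod 8); ε·ε+αω+βω = 1·0+5·1+12·1 ≡ 1  ⇒  (a,b)_2 = -1.
v=3: a=3^0·(≡1), b=3^-1·(≡1) mod 3; (1|3)=+1, (1|3)=+1; (−1)^{0·-1·1}·(+1)^-1·(+1)^0 = +1.
v=5: a=5^4·(≡4), b=5^7·(≡3) mod 5; (4|5)=+1, (3|5)=-1; (−1)^{4·7·2}·(+1)^7·(-1)^4 = +1.
v=31: a=31^1·(≡26), b=31^1·(≡13) mod 31; (26|31)=-1, (13|31)=-1; (−1)^{1·1·15}·(-1)^1·(-1)^1 = -1.
v=23: a=23^1·(≡10), b=23^1·(≡3) mod 23; (10|23)=-1, (3|23)=+1; (−1)^{1·1·11}·(-1)^1·(+1)^1 = +1.
(27094, -29058315 / ℚ) ramifies at {2, 13, 19, 31}: a division algebra.

[2, 13, 19, 31]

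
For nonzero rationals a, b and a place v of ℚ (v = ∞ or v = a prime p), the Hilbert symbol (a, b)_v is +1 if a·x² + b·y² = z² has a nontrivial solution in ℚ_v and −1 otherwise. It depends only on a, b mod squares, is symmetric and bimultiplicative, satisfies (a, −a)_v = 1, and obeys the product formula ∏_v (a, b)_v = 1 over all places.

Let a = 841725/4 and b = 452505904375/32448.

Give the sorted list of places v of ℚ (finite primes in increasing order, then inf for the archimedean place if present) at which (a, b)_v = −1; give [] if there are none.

[29, 43]

Mod squares: a ≡ 3741, b ≡ 153381. Check v ∈ {∞, 2, 3, 5, 7, 13, 17, 29, 41, 43}.
v=29: a=29^1·(≡28), b=29^1·(≡27) mod 29; (28|29)=+1, (27|29)=-1; (−1)^{1·1·14}·(+1)^1·(-1)^1 = -1.
v=7: a=7^0·(≡6), b=7^2·(≡1) mod 7; (6|7)=-1, (1|7)=+1; (−1)^{0·2·3}·(-1)^2·(+1)^0 = +1.
v=∞: 3741 > 0 and 153381 > 0  ⇒  (a,b)_∞ = +1.
v=3: a=3^3·(≡2), b=3^-1·(≡1) mod 3; (2|3)=-1, (1|3)=+1; (−1)^{3·-1·1}·(-1)^-1·(+1)^3 = +1.
v=43: a=43^1·(≡24), b=43^1·(≡16) mod 43; (24|43)=+1, (16|43)=+1; (−1)^{1·1·21}·(+1)^1·(+1)^1 = -1.
v=13: a=13^0·(≡10), b=13^-2·(≡7) mod 13; (10|13)=+1, (7|13)=-1; (−1)^{0·-2·6}·(+1)^-2·(-1)^0 = +1.
v=5: a=5^2·(≡1), b=5^4·(≡4) mod 5; (1|5)=+1, (4|5)=+1; (−1)^{2·4·2}·(+1)^4·(+1)^2 = +1.
v=17: a=17^0·(≡1), b=17^2·(≡11) mod 17; (1|17)=+1, (11|17)=-1; (−1)^{0·2·8}·(+1)^2·(-1)^0 = +1.
v=2: v_2(a)=-2, v_2(b)=-6; units ≡ 5, 5 (mod 8); ε·ε+αω+βω = 0·0+-2·1+-6·1 ≡ 0  ⇒  (a,b)_2 = +1.
v=41: a=41^0·(≡9), b=41^1·(≡37) mod 41; (9|41)=+1, (37|41)=+1; (−1)^{0·1·20}·(+1)^1·(+1)^0 = +1.
|Ram(3741, 153381)| = 2, even; anisotropic at {29, 43}.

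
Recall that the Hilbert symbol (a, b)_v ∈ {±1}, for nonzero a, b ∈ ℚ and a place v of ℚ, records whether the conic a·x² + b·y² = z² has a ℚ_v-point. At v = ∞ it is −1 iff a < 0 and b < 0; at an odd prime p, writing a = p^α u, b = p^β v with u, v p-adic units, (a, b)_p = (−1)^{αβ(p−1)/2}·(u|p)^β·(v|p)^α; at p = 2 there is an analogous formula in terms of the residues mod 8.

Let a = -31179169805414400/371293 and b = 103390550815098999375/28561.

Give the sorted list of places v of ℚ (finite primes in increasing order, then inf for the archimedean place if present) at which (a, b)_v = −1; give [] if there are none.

(a, b) ≡ (-6556407, 6919) mod (ℚ^×)²; places V = {2, 3, 5, 7, 11, 13, 17, 29, 31, 37, ∞}.
(a,b)_31: α=1, u≡28; β=2, v≡27 (mod 31); (28|31)=+1, (27|31)=-1; sign (−1)^0·+1^2·-1^1 = -1.
(a,b)_3: α=3, u≡1; β=2, v≡1 (mod 3); (1|3)=+1, (1|3)=+1; sign (−1)^0·+1^2·+1^3 = +1.
(a,b)_29: α=1, u≡25; β=2, v≡26 (mod 29); (25|29)=+1, (26|29)=-1; sign (−1)^0·+1^2·-1^1 = -1.
(a,b)_∞: sgn(-6556407)=−, sgn(6919)=+, so +1.
(a,b)_11: α=1, u≡5; β=1, v≡7 (mod 11); (5|11)=+1, (7|11)=-1; sign (−1)^1·+1^1·-1^1 = +1.
(a,b)_2: α=12, β=0; u≡1, v≡7 (mod 8); ε(u)ε(v)=0·1, αω(v)=12·0, βω(u)=0·0; sum ≡ 0  ⇒  +1.
(a,b)_5: α=2, u≡3; β=4, v≡4 (mod 5); (3|5)=-1, (4|5)=+1; sign (−1)^0·-1^4·+1^2 = +1.
(a,b)_13: α=-5, u≡10; β=-4, v≡1 (mod 13); (10|13)=+1, (1|13)=+1; sign (−1)^0·+1^-4·+1^-5 = +1.
(a,b)_7: α=2, u≡5; β=4, v≡5 (mod 7); (5|7)=-1, (5|7)=-1; sign (−1)^0·-1^4·-1^2 = +1.
(a,b)_17: α=1, u≡2; β=1, v≡16 (mod 17); (2|17)=+1, (16|17)=+1; sign (−1)^0·+1^1·+1^1 = +1.
(a,b)_37: α=2, u≡30; β=3, v≡2 (mod 37); (30|37)=+1, (2|37)=-1; sign (−1)^0·+1^3·-1^2 = +1.
(-6556407, 6919 / ℚ) ramifies at {29, 31}: a division algebra.

[29, 31]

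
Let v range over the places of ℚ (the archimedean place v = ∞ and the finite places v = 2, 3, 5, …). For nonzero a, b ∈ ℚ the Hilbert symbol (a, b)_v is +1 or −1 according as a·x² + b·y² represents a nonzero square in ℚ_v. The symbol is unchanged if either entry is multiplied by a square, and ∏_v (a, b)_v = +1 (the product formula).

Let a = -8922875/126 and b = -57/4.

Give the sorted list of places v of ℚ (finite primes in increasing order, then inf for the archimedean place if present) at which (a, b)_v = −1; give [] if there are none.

(a, b) ≡ (-17290, -57) mod (ℚ^×)²; places V = {2, 3, 5, 7, 13, 17, 19, ∞}.
(a,b)_5: α=3, u≡2; β=0, v≡2 (mod 5); (2|5)=-1, (2|5)=-1; sign (−1)^0·-1^0·-1^3 = -1.
(a,b)_13: α=1, u≡10; β=0, v≡2 (mod 13); (10|13)=+1, (2|13)=-1; sign (−1)^0·+1^0·-1^1 = -1.
(a,b)_17: α=2, u≡2; β=0, v≡7 (mod 17); (2|17)=+1, (7|17)=-1; sign (−1)^0·+1^0·-1^2 = +1.
(a,b)_3: α=-2, u≡2; β=1, v≡2 (mod 3); (2|3)=-1, (2|3)=-1; sign (−1)^0·-1^1·-1^-2 = -1.
(a,b)_7: α=-1, u≡1; β=0, v≡5 (mod 7); (1|7)=+1, (5|7)=-1; sign (−1)^0·+1^0·-1^-1 = -1.
(a,b)_∞: sgn(-17290)=−, sgn(-57)=−, so -1.
(a,b)_19: α=1, u≡3; β=1, v≡4 (mod 19); (3|19)=-1, (4|19)=+1; sign (−1)^1·-1^1·+1^1 = +1.
(a,b)_2: α=-1, β=-2; u≡3, v≡7 (mod 8); ε(u)ε(v)=1·1, αω(v)=-1·0, βω(u)=-2·1; sum ≡ 1  ⇒  -1.
(-17290, -57 / ℚ) ramifies at {2, 3, 5, 7, 13, ∞}: a division algebra.

[2, 3, 5, 7, 13, inf]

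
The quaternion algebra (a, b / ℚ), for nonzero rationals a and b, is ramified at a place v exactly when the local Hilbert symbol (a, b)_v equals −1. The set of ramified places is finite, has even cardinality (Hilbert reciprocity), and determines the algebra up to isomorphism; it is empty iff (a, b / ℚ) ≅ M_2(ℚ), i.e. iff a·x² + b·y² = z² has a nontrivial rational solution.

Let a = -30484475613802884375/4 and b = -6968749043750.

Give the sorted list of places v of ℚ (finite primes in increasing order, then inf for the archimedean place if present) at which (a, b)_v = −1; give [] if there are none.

[5, 13, 37, 43, 47, inf]

(a, b) ≡ (-5735, -8144630) mod (ℚ^×)²; places V = {2, 3, 5, 13, 31, 37, 43, 47, ∞}.
(a,b)_3: α=2, u≡1; β=0, v≡1 (mod 3); (1|3)=+1, (1|3)=+1; sign (−1)^0·+1^0·+1^2 = +1.
(a,b)_13: α=2, u≡2; β=1, v≡9 (mod 13); (2|13)=-1, (9|13)=+1; sign (−1)^0·-1^1·+1^2 = -1.
(a,b)_43: α=2, u≡2; β=1, v≡12 (mod 43); (2|43)=-1, (12|43)=-1; sign (−1)^0·-1^1·-1^2 = -1.
(a,b)_5: α=5, u≡3; β=5, v≡1 (mod 5); (3|5)=-1, (1|5)=+1; sign (−1)^0·-1^5·+1^5 = -1.
(a,b)_37: α=3, u≡12; β=2, v≡20 (mod 37); (12|37)=+1, (20|37)=-1; sign (−1)^0·+1^2·-1^3 = -1.
(a,b)_∞: sgn(-5735)=−, sgn(-8144630)=−, so -1.
(a,b)_2: α=-2, β=1; u≡1, v≡5 (mod 8); ε(u)ε(v)=0·0, αω(v)=-2·1, βω(u)=1·0; sum ≡ 0  ⇒  +1.
(a,b)_31: α=1, u≡16; β=1, v≡30 (mod 31); (16|31)=+1, (30|31)=-1; sign (−1)^1·+1^1·-1^1 = +1.
(a,b)_47: α=2, u≡22; β=1, v≡10 (mod 47); (22|47)=-1, (10|47)=-1; sign (−1)^0·-1^1·-1^2 = -1.
(-5735, -8144630 / ℚ) ramifies at {5, 13, 37, 43, 47, ∞}: a division algebra.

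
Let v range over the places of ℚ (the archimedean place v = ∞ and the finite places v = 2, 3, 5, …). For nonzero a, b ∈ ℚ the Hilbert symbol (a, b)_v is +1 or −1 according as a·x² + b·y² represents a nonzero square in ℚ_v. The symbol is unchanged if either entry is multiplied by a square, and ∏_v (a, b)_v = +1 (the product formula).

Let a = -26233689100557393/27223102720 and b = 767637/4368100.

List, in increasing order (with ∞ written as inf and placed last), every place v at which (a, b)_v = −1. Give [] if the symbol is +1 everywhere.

Mod squares: a ≡ -8544965, b ≡ 13. Check v ∈ {∞, 2, 3, 5, 7, 11, 13, 17, 19, 29, 37}.
v=7: a=7^2·(≡3), b=7^0·(≡5) mod 7; (3|7)=-1, (5|7)=-1; (−1)^{2·0·3}·(-1)^0·(-1)^2 = +1.
v=13: a=13^3·(≡10), b=13^1·(≡9) mod 13; (10|13)=+1, (9|13)=+1; (−1)^{3·1·6}·(+1)^1·(+1)^3 = +1.
v=11: a=11^-3·(≡3), b=11^-2·(≡10) mod 11; (3|11)=+1, (10|11)=-1; (−1)^{-3·-2·5}·(+1)^-2·(-1)^-3 = -1.
v=∞: -8544965 < 0 and 13 > 0  ⇒  (a,b)_∞ = +1.
v=5: a=5^-1·(≡3), b=5^-2·(≡3) mod 5; (3|5)=-1, (3|5)=-1; (−1)^{-1·-2·2}·(-1)^-2·(-1)^-1 = -1.
v=3: a=3^18·(≡1), b=3^10·(≡1) mod 3; (1|3)=+1, (1|3)=+1; (−1)^{18·10·1}·(+1)^10·(+1)^18 = +1.
v=2: v_2(a)=-8, v_2(b)=-2; units ≡ 3, 5 (mod 8); ε·ε+αω+βω = 1·0+-8·1+-2·1 ≡ 0  ⇒  (a,b)_2 = +1.
v=17: a=17^1·(≡7), b=17^0·(≡2) mod 17; (7|17)=-1, (2|17)=+1; (−1)^{1·0·8}·(-1)^0·(+1)^1 = +1.
v=37: a=37^1·(≡7), b=37^0·(≡29) mod 37; (7|37)=+1, (29|37)=-1; (−1)^{1·0·18}·(+1)^0·(-1)^1 = -1.
v=29: a=29^-2·(≡24), b=29^0·(≡9) mod 29; (24|29)=+1, (9|29)=+1; (−1)^{-2·0·14}·(+1)^0·(+1)^-2 = +1.
v=19: a=19^-1·(≡12), b=19^-2·(≡13) mod 19; (12|19)=-1, (13|19)=-1; (−1)^{-1·-2·9}·(-1)^-2·(-1)^-1 = -1.
|Ram(-8544965, 13)| = 4, even; anisotropic at {5, 11, 19, 37}.

[5, 11, 19, 37]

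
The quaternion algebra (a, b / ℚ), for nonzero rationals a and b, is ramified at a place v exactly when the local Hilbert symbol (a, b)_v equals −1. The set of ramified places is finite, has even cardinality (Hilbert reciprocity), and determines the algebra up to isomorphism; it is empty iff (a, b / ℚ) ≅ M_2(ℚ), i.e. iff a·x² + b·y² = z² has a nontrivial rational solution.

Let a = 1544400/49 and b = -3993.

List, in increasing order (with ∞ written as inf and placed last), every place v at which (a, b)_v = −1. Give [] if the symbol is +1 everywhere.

[11, 13]

(a, b) ≡ (429, -33) mod (ℚ^×)²; places V = {2, 3, 5, 7, 11, 13, ∞}.
(a,b)_13: α=1, u≡11; β=0, v≡11 (mod 13); (11|13)=-1, (11|13)=-1; sign (−1)^0·-1^0·-1^1 = -1.
(a,b)_∞: sgn(429)=+, sgn(-33)=−, so +1.
(a,b)_5: α=2, u≡4; β=0, v≡2 (mod 5); (4|5)=+1, (2|5)=-1; sign (−1)^0·+1^0·-1^2 = +1.
(a,b)_11: α=1, u≡8; β=3, v≡8 (mod 11); (8|11)=-1, (8|11)=-1; sign (−1)^1·-1^3·-1^1 = -1.
(a,b)_3: α=3, u≡2; β=1, v≡1 (mod 3); (2|3)=-1, (1|3)=+1; sign (−1)^1·-1^1·+1^3 = +1.
(a,b)_2: α=4, β=0; u≡5, v≡7 (mod 8); ε(u)ε(v)=0·1, αω(v)=4·0, βω(u)=0·1; sum ≡ 0  ⇒  +1.
(a,b)_7: α=-2, u≡4; β=0, v≡4 (mod 7); (4|7)=+1, (4|7)=+1; sign (−1)^0·+1^0·+1^-2 = +1.
(429, -33 / ℚ) ramifies at {11, 13}: a division algebra.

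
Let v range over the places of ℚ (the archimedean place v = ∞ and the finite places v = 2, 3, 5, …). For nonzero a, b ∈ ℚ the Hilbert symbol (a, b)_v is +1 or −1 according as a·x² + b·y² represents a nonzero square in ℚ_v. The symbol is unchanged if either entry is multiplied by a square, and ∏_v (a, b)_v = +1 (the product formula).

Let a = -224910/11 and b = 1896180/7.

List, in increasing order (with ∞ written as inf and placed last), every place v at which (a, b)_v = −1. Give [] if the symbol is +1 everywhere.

(a, b) ≡ (-5610, 19635) mod (ℚ^×)²; places V = {2, 3, 5, 7, 11, 13, 17, ∞}.
(a,b)_2: α=1, β=2; u≡3, v≡3 (mod 8); ε(u)ε(v)=1·1, αω(v)=1·1, βω(u)=2·1; sum ≡ 0  ⇒  +1.
(a,b)_17: α=1, u≡12; β=1, v≡15 (mod 17); (12|17)=-1, (15|17)=+1; sign (−1)^0·-1^1·+1^1 = -1.
(a,b)_5: α=1, u≡3; β=1, v≡3 (mod 5); (3|5)=-1, (3|5)=-1; sign (−1)^0·-1^1·-1^1 = +1.
(a,b)_13: α=0, u≡5; β=2, v≡2 (mod 13); (5|13)=-1, (2|13)=-1; sign (−1)^0·-1^2·-1^0 = +1.
(a,b)_∞: sgn(-5610)=−, sgn(19635)=+, so +1.
(a,b)_7: α=2, u≡4; β=-1, v≡6 (mod 7); (4|7)=+1, (6|7)=-1; sign (−1)^0·+1^-1·-1^2 = +1.
(a,b)_11: α=-1, u≡7; β=1, v≡3 (mod 11); (7|11)=-1, (3|11)=+1; sign (−1)^1·-1^1·+1^-1 = +1.
(a,b)_3: α=3, u≡2; β=1, v≡2 (mod 3); (2|3)=-1, (2|3)=-1; sign (−1)^1·-1^1·-1^3 = -1.
Ram(-5610, 19635) = {3, 17}; no ℚ_3-point on the conic.

[3, 17]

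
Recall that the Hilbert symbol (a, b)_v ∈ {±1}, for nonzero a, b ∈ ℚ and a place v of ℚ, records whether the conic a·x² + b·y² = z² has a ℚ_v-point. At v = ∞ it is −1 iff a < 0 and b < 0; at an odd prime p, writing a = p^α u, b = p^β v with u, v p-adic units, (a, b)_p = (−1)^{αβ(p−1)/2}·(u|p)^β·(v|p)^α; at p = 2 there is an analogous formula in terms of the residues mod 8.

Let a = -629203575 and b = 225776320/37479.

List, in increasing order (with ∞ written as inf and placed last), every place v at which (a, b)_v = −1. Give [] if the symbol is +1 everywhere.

[5, 11]

Mod squares: a ≡ -87087, b ≡ 23205. Check v ∈ {∞, 2, 3, 5, 7, 11, 13, 17, 29, 31}.
v=2: v_2(a)=0, v_2(b)=6; units ≡ 1, 5 (mod 8); ε·ε+αω+βω = 0·0+0·1+6·0 ≡ 0  ⇒  (a,b)_2 = +1.
v=∞: -87087 < 0 and 23205 > 0  ⇒  (a,b)_∞ = +1.
v=11: a=11^1·(≡5), b=11^2·(≡6) mod 11; (5|11)=+1, (6|11)=-1; (−1)^{1·2·5}·(+1)^2·(-1)^1 = -1.
v=31: a=31^0·(≡15), b=31^-2·(≡12) mod 31; (15|31)=-1, (12|31)=-1; (−1)^{0·-2·15}·(-1)^-2·(-1)^0 = +1.
v=3: a=3^1·(≡2), b=3^-1·(≡1) mod 3; (2|3)=-1, (1|3)=+1; (−1)^{1·-1·1}·(-1)^-1·(+1)^1 = +1.
v=17: a=17^2·(≡15), b=17^1·(≡3) mod 17; (15|17)=+1, (3|17)=-1; (−1)^{2·1·8}·(+1)^1·(-1)^2 = +1.
v=29: a=29^1·(≡23), b=29^0·(≡22) mod 29; (23|29)=+1, (22|29)=+1; (−1)^{1·0·14}·(+1)^0·(+1)^1 = +1.
v=5: a=5^2·(≡2), b=5^1·(≡1) mod 5; (2|5)=-1, (1|5)=+1; (−1)^{2·1·2}·(-1)^1·(+1)^2 = -1.
v=13: a=13^1·(≡12), b=13^-1·(≡12) mod 13; (12|13)=+1, (12|13)=+1; (−1)^{1·-1·6}·(+1)^-1·(+1)^1 = +1.
v=7: a=7^1·(≡5), b=7^3·(≡2) mod 7; (5|7)=-1, (2|7)=+1; (−1)^{1·3·3}·(-1)^3·(+1)^1 = +1.
(-87087, 23205 / ℚ) ramifies at {5, 11}: a division algebra.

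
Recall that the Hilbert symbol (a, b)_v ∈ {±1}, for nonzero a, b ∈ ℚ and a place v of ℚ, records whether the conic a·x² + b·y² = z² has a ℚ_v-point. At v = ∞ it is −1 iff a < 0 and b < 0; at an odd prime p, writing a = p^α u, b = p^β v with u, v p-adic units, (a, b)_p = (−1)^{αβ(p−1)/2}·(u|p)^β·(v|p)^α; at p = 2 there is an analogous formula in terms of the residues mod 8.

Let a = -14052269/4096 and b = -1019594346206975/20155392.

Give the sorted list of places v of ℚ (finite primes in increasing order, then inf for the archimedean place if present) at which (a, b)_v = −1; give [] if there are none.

Mod squares: a ≡ -341, b ≡ -3530373. Check v ∈ {∞, 2, 3, 5, 7, 11, 17, 29, 31}.
v=2: v_2(a)=-12, v_2(b)=-10; units ≡ 3, 3 (mod 8); ε·ε+αω+βω = 1·1+-12·1+-10·1 ≡ 1  ⇒  (a,b)_2 = -1.
v=17: a=17^0·(≡1), b=17^1·(≡6) mod 17; (1|17)=+1, (6|17)=-1; (−1)^{0·1·8}·(+1)^1·(-1)^0 = +1.
v=29: a=29^2·(≡20), b=29^5·(≡4) mod 29; (20|29)=+1, (4|29)=+1; (−1)^{2·5·14}·(+1)^5·(+1)^2 = +1.
v=7: a=7^2·(≡2), b=7^3·(≡2) mod 7; (2|7)=+1, (2|7)=+1; (−1)^{2·3·3}·(+1)^3·(+1)^2 = +1.
v=31: a=31^1·(≡19), b=31^1·(≡6) mod 31; (19|31)=+1, (6|31)=-1; (−1)^{1·1·15}·(+1)^1·(-1)^1 = +1.
v=11: a=11^1·(≡7), b=11^1·(≡4) mod 11; (7|11)=-1, (4|11)=+1; (−1)^{1·1·5}·(-1)^1·(+1)^1 = +1.
v=3: a=3^0·(≡1), b=3^-9·(≡1) mod 3; (1|3)=+1, (1|3)=+1; (−1)^{0·-9·1}·(+1)^-9·(+1)^0 = +1.
v=5: a=5^0·(≡1), b=5^2·(≡3) mod 5; (1|5)=+1, (3|5)=-1; (−1)^{0·2·2}·(+1)^2·(-1)^0 = +1.
v=∞: -341 < 0 and -3530373 < 0  ⇒  (a,b)_∞ = -1.
Ram(-341, -3530373) = {2, ∞}; no ℚ_2-point on the conic.

[2, inf]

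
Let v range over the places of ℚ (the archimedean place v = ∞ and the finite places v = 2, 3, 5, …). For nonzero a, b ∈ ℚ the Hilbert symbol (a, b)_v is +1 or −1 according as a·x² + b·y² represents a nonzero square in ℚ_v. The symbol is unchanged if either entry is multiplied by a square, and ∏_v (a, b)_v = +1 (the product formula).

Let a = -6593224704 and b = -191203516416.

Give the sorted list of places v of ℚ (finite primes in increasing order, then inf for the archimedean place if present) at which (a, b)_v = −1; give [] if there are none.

[29, inf]

(a, b) ≡ (-1914, -66) mod (ℚ^×)²; places V = {2, 3, 11, 29, ∞}.
(a,b)_∞: sgn(-1914)=−, sgn(-66)=−, so -1.
(a,b)_11: α=1, u≡7; β=1, v≡5 (mod 11); (7|11)=-1, (5|11)=+1; sign (−1)^1·-1^1·+1^1 = +1.
(a,b)_29: α=3, u≡2; β=4, v≡2 (mod 29); (2|29)=-1, (2|29)=-1; sign (−1)^0·-1^4·-1^3 = -1.
(a,b)_2: α=13, β=13; u≡3, v≡7 (mod 8); ε(u)ε(v)=1·1, αω(v)=13·0, βω(u)=13·1; sum ≡ 0  ⇒  +1.
(a,b)_3: α=1, u≡1; β=1, v≡2 (mod 3); (1|3)=+1, (2|3)=-1; sign (−1)^1·+1^1·-1^1 = +1.
(-1914, -66 / ℚ) ramifies at {29, ∞}: a division algebra.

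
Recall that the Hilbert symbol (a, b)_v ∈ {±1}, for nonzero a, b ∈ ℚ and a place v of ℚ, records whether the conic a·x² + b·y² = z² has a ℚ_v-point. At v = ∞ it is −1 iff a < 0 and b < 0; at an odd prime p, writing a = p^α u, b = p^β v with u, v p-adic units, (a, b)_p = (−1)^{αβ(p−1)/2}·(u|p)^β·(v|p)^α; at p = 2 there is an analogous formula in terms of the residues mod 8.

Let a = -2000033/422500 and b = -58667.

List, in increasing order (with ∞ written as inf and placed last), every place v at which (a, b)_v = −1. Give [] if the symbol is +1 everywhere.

[29, inf]

Mod squares: a ≡ -17, b ≡ -203. Check v ∈ {∞, 2, 5, 7, 13, 17, 29}.
v=17: a=17^1·(≡9), b=17^2·(≡1) mod 17; (9|17)=+1, (1|17)=+1; (−1)^{1·2·8}·(+1)^2·(+1)^1 = +1.
v=7: a=7^6·(≡4), b=7^1·(≡5) mod 7; (4|7)=+1, (5|7)=-1; (−1)^{6·1·3}·(+1)^1·(-1)^6 = +1.
v=∞: -17 < 0 and -203 < 0  ⇒  (a,b)_∞ = -1.
v=13: a=13^-2·(≡1), b=13^0·(≡2) mod 13; (1|13)=+1, (2|13)=-1; (−1)^{-2·0·6}·(+1)^0·(-1)^-2 = +1.
v=29: a=29^0·(≡19), b=29^1·(≡7) mod 29; (19|29)=-1, (7|29)=+1; (−1)^{0·1·14}·(-1)^1·(+1)^0 = -1.
v=2: v_2(a)=-2, v_2(b)=0; units ≡ 7, 5 (mod 8); ε·ε+αω+βω = 1·0+-2·1+0·0 ≡ 0  ⇒  (a,b)_2 = +1.
v=5: a=5^-4·(≡2), b=5^0·(≡3) mod 5; (2|5)=-1, (3|5)=-1; (−1)^{-4·0·2}·(-1)^0·(-1)^-4 = +1.
(-17, -203 / ℚ) ramifies at {29, ∞}: a division algebra.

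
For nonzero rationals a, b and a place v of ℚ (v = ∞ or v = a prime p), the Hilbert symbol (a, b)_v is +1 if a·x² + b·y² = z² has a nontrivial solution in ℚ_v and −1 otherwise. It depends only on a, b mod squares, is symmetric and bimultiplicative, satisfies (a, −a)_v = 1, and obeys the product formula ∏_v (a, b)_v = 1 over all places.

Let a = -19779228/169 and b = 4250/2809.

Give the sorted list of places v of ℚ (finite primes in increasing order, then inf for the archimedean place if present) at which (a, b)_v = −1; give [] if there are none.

[3, 5, 17, 19]

(a, b) ≡ (-6783, 170) mod (ℚ^×)²; places V = {2, 3, 5, 7, 13, 17, 19, 53, ∞}.
(a,b)_7: α=1, u≡2; β=0, v≡4 (mod 7); (2|7)=+1, (4|7)=+1; sign (−1)^0·+1^0·+1^1 = +1.
(a,b)_∞: sgn(-6783)=−, sgn(170)=+, so +1.
(a,b)_19: α=1, u≡1; β=0, v≡2 (mod 19); (1|19)=+1, (2|19)=-1; sign (−1)^0·+1^0·-1^1 = -1.
(a,b)_2: α=2, β=1; u≡1, v≡5 (mod 8); ε(u)ε(v)=0·0, αω(v)=2·1, βω(u)=1·0; sum ≡ 0  ⇒  +1.
(a,b)_17: α=1, u≡4; β=1, v≡3 (mod 17); (4|17)=+1, (3|17)=-1; sign (−1)^0·+1^1·-1^1 = -1.
(a,b)_13: α=-2, u≡12; β=0, v≡12 (mod 13); (12|13)=+1, (12|13)=+1; sign (−1)^0·+1^0·+1^-2 = +1.
(a,b)_3: α=7, u≡1; β=0, v≡2 (mod 3); (1|3)=+1, (2|3)=-1; sign (−1)^0·+1^0·-1^7 = -1.
(a,b)_5: α=0, u≡3; β=3, v≡1 (mod 5); (3|5)=-1, (1|5)=+1; sign (−1)^0·-1^3·+1^0 = -1.
(a,b)_53: α=0, u≡16; β=-2, v≡10 (mod 53); (16|53)=+1, (10|53)=+1; sign (−1)^0·+1^-2·+1^0 = +1.
|Ram(-6783, 170)| = 4, even; anisotropic at {3, 5, 17, 19}.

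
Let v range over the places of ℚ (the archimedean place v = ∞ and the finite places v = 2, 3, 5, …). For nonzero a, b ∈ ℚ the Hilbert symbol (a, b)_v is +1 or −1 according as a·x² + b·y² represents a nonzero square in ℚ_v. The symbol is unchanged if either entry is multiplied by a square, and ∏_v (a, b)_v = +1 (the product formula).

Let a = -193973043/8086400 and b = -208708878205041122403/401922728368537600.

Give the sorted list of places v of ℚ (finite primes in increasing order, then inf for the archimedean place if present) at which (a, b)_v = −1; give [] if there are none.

Mod squares: a ≡ -42, b ≡ -3. Check v ∈ {∞, 2, 3, 5, 7, 11, 17, 19, 43}.
v=2: v_2(a)=-7, v_2(b)=-20; units ≡ 3, 5 (mod 8); ε·ε+αω+βω = 1·0+-7·1+-20·1 ≡ 1  ⇒  (a,b)_2 = -1.
v=17: a=17^2·(≡16), b=17^4·(≡11) mod 17; (16|17)=+1, (11|17)=-1; (−1)^{2·4·8}·(+1)^4·(-1)^2 = +1.
v=11: a=11^2·(≡8), b=11^4·(≡8) mod 11; (8|11)=-1, (8|11)=-1; (−1)^{2·4·5}·(-1)^4·(-1)^2 = +1.
v=5: a=5^-2·(≡2), b=5^-2·(≡3) mod 5; (2|5)=-1, (3|5)=-1; (−1)^{-2·-2·2}·(-1)^-2·(-1)^-2 = +1.
v=19: a=19^-2·(≡10), b=19^-4·(≡1) mod 19; (10|19)=-1, (1|19)=+1; (−1)^{-2·-4·9}·(-1)^-4·(+1)^-2 = +1.
v=7: a=7^-1·(≡4), b=7^-6·(≡4) mod 7; (4|7)=+1, (4|7)=+1; (−1)^{-1·-6·3}·(+1)^-6·(+1)^-1 = +1.
v=∞: -42 < 0 and -3 < 0  ⇒  (a,b)_∞ = -1.
v=43: a=43^2·(≡36), b=43^6·(≡25) mod 43; (36|43)=+1, (25|43)=+1; (−1)^{2·6·21}·(+1)^6·(+1)^2 = +1.
v=3: a=3^1·(≡1), b=3^3·(≡2) mod 3; (1|3)=+1, (2|3)=-1; (−1)^{1·3·1}·(+1)^3·(-1)^1 = +1.
|Ram(-42, -3)| = 2, even; anisotropic at {2, ∞}.

[2, inf]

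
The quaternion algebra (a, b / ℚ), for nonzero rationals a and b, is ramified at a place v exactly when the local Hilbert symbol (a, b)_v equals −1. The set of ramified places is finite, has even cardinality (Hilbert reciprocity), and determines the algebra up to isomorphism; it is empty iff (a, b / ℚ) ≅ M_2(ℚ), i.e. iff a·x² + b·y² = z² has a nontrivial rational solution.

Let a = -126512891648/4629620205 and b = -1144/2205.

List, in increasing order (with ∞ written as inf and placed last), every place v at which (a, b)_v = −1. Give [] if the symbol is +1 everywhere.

Mod squares: a ≡ -715, b ≡ -1430. Check v ∈ {∞, 2, 3, 5, 7, 11, 13, 23}.
v=3: a=3^-6·(≡2), b=3^-2·(≡1) mod 3; (2|3)=-1, (1|3)=+1; (−1)^{-6·-2·1}·(-1)^-2·(+1)^-6 = +1.
v=13: a=13^5·(≡10), b=13^1·(≡2) mod 13; (10|13)=+1, (2|13)=-1; (−1)^{5·1·6}·(+1)^1·(-1)^5 = -1.
v=∞: -715 < 0 and -1430 < 0  ⇒  (a,b)_∞ = -1.
v=2: v_2(a)=8, v_2(b)=3; units ≡ 5, 5 (mod 8); ε·ε+αω+βω = 0·0+8·1+3·1 ≡ 1  ⇒  (a,b)_2 = -1.
v=7: a=7^-4·(≡3), b=7^-2·(≡6) mod 7; (3|7)=-1, (6|7)=-1; (−1)^{-4·-2·3}·(-1)^-2·(-1)^-4 = +1.
v=5: a=5^-1·(≡2), b=5^-1·(≡1) mod 5; (2|5)=-1, (1|5)=+1; (−1)^{-1·-1·2}·(-1)^-1·(+1)^-1 = -1.
v=11: a=11^3·(≡3), b=11^1·(≡10) mod 11; (3|11)=+1, (10|11)=-1; (−1)^{3·1·5}·(+1)^1·(-1)^3 = +1.
v=23: a=23^-2·(≡15), b=23^0·(≡21) mod 23; (15|23)=-1, (21|23)=-1; (−1)^{-2·0·11}·(-1)^0·(-1)^-2 = +1.
|Ram(-715, -1430)| = 4, even; anisotropic at {2, 5, 13, ∞}.

[2, 5, 13, inf]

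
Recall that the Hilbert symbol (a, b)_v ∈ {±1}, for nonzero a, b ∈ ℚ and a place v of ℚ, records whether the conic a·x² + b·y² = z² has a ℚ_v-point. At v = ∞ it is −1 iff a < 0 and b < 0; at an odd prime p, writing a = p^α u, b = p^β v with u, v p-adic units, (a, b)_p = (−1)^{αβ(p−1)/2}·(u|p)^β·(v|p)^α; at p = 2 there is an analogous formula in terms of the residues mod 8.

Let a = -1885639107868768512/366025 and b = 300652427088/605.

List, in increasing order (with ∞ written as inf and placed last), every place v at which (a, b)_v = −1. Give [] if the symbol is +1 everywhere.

Mod squares: a ≡ -57, b ≡ 65. Check v ∈ {∞, 2, 3, 5, 11, 13, 19, 23, 29}.
v=29: a=29^2·(≡24), b=29^2·(≡13) mod 29; (24|29)=+1, (13|29)=+1; (−1)^{2·2·14}·(+1)^2·(+1)^2 = +1.
v=5: a=5^-2·(≡3), b=5^-1·(≡3) mod 5; (3|5)=-1, (3|5)=-1; (−1)^{-2·-1·2}·(-1)^-1·(-1)^-2 = -1.
v=11: a=11^-4·(≡5), b=11^-2·(≡7) mod 11; (5|11)=+1, (7|11)=-1; (−1)^{-4·-2·5}·(+1)^-2·(-1)^-4 = +1.
v=3: a=3^3·(≡2), b=3^2·(≡2) mod 3; (2|3)=-1, (2|3)=-1; (−1)^{3·2·1}·(-1)^2·(-1)^3 = -1.
v=∞: -57 < 0 and 65 > 0  ⇒  (a,b)_∞ = +1.
v=19: a=19^3·(≡17), b=19^2·(≡12) mod 19; (17|19)=+1, (12|19)=-1; (−1)^{3·2·9}·(+1)^2·(-1)^3 = -1.
v=23: a=23^4·(≡13), b=23^2·(≡21) mod 23; (13|23)=+1, (21|23)=-1; (−1)^{4·2·11}·(+1)^2·(-1)^4 = +1.
v=13: a=13^2·(≡11), b=13^1·(≡8) mod 13; (11|13)=-1, (8|13)=-1; (−1)^{2·1·6}·(-1)^1·(-1)^2 = -1.
v=2: v_2(a)=8, v_2(b)=4; units ≡ 7, 1 (mod 8); ε·ε+αω+βω = 1·0+8·0+4·0 ≡ 0  ⇒  (a,b)_2 = +1.
(-57, 65 / ℚ) ramifies at {3, 5, 13, 19}: a division algebra.

[3, 5, 13, 19]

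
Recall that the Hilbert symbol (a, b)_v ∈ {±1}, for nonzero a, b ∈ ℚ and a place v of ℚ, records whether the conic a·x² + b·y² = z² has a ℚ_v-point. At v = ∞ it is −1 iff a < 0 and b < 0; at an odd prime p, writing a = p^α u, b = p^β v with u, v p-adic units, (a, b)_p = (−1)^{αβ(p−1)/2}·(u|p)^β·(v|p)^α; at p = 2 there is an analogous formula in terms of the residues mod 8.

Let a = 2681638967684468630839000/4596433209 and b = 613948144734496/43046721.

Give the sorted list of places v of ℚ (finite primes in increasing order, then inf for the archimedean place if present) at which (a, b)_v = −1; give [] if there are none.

[2, 13]

Mod squares: a ≡ 24310, b ≡ 34. Check v ∈ {∞, 2, 3, 5, 7, 11, 13, 17, 19, 23, 31}.
v=3: a=3^-14·(≡1), b=3^-16·(≡1) mod 3; (1|3)=+1, (1|3)=+1; (−1)^{-14·-16·1}·(+1)^-16·(+1)^-14 = +1.
v=17: a=17^1·(≡9), b=17^3·(≡15) mod 17; (9|17)=+1, (15|17)=+1; (−1)^{1·3·8}·(+1)^3·(+1)^1 = +1.
v=31: a=31^-2·(≡21), b=31^0·(≡30) mod 31; (21|31)=-1, (30|31)=-1; (−1)^{-2·0·15}·(-1)^0·(-1)^-2 = +1.
v=2: v_2(a)=3, v_2(b)=5; units ≡ 3, 1 (mod 8); ε·ε+αω+βω = 1·0+3·0+5·1 ≡ 1  ⇒  (a,b)_2 = -1.
v=∞: 24310 > 0 and 34 > 0  ⇒  (a,b)_∞ = +1.
v=23: a=23^2·(≡10), b=23^2·(≡20) mod 23; (10|23)=-1, (20|23)=-1; (−1)^{2·2·11}·(-1)^2·(-1)^2 = +1.
v=13: a=13^3·(≡7), b=13^2·(≡8) mod 13; (7|13)=-1, (8|13)=-1; (−1)^{3·2·6}·(-1)^2·(-1)^3 = -1.
v=5: a=5^3·(≡3), b=5^0·(≡1) mod 5; (3|5)=-1, (1|5)=+1; (−1)^{3·0·2}·(-1)^0·(+1)^3 = +1.
v=7: a=7^10·(≡5), b=7^0·(≡3) mod 7; (5|7)=-1, (3|7)=-1; (−1)^{10·0·3}·(-1)^0·(-1)^10 = +1.
v=19: a=19^2·(≡1), b=19^2·(≡18) mod 19; (1|19)=+1, (18|19)=-1; (−1)^{2·2·9}·(+1)^2·(-1)^2 = +1.
v=11: a=11^3·(≡6), b=11^2·(≡4) mod 11; (6|11)=-1, (4|11)=+1; (−1)^{3·2·5}·(-1)^2·(+1)^3 = +1.
|Ram(24310, 34)| = 2, even; anisotropic at {2, 13}.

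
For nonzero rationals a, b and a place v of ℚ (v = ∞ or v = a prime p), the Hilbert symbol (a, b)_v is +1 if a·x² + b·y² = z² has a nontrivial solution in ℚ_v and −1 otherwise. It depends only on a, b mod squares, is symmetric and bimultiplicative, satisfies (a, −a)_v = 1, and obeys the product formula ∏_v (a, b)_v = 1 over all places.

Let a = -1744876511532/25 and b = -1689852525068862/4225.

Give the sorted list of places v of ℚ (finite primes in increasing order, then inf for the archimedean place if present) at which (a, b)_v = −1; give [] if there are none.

[2, 7, 43, inf]

(a, b) ≡ (-122507, -6622) mod (ℚ^×)²; places V = {2, 3, 5, 7, 11, 13, 17, 37, 41, 43, ∞}.
(a,b)_17: α=2, u≡10; β=0, v≡15 (mod 17); (10|17)=-1, (15|17)=+1; sign (−1)^0·-1^0·+1^2 = +1.
(a,b)_41: α=0, u≡10; β=2, v≡23 (mod 41); (10|41)=+1, (23|41)=+1; sign (−1)^0·+1^2·+1^0 = +1.
(a,b)_13: α=0, u≡11; β=-2, v≡11 (mod 13); (11|13)=-1, (11|13)=-1; sign (−1)^0·-1^-2·-1^0 = +1.
(a,b)_3: α=2, u≡1; β=4, v≡2 (mod 3); (1|3)=+1, (2|3)=-1; sign (−1)^0·+1^4·-1^2 = +1.
(a,b)_∞: sgn(-122507)=−, sgn(-6622)=−, so -1.
(a,b)_5: α=-2, u≡3; β=-2, v≡2 (mod 5); (3|5)=-1, (2|5)=-1; sign (−1)^0·-1^-2·-1^-2 = +1.
(a,b)_11: α=1, u≡2; β=1, v≡5 (mod 11); (2|11)=-1, (5|11)=+1; sign (−1)^1·-1^1·+1^1 = +1.
(a,b)_7: α=1, u≡5; β=1, v≡5 (mod 7); (5|7)=-1, (5|7)=-1; sign (−1)^1·-1^1·-1^1 = -1.
(a,b)_2: α=2, β=1; u≡5, v≡1 (mod 8); ε(u)ε(v)=0·0, αω(v)=2·0, βω(u)=1·1; sum ≡ 1  ⇒  -1.
(a,b)_43: α=1, u≡42; β=1, v≡3 (mod 43); (42|43)=-1, (3|43)=-1; sign (−1)^1·-1^1·-1^1 = -1.
(a,b)_37: α=3, u≡29; β=4, v≡16 (mod 37); (29|37)=-1, (16|37)=+1; sign (−1)^0·-1^4·+1^3 = +1.
Ram(-122507, -6622) = {2, 7, 43, ∞}; no ℚ_2-point on the conic.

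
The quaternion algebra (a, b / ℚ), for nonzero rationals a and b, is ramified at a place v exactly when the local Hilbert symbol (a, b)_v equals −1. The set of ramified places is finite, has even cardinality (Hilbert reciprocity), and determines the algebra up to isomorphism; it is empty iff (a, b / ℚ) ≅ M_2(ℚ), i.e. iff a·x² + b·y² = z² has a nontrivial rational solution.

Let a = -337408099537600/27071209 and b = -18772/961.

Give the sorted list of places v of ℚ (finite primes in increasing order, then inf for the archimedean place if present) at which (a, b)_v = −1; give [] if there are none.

[13, inf]

(a, b) ≡ (-91, -13) mod (ℚ^×)²; places V = {2, 5, 7, 11, 13, 19, 23, 31, 43, ∞}.
(a,b)_43: α=-2, u≡1; β=0, v≡7 (mod 43); (1|43)=+1, (7|43)=-1; sign (−1)^0·+1^0·-1^-2 = +1.
(a,b)_13: α=3, u≡7; β=1, v≡1 (mod 13); (7|13)=-1, (1|13)=+1; sign (−1)^0·-1^1·+1^3 = -1.
(a,b)_7: α=3, u≡2; β=0, v≡1 (mod 7); (2|7)=+1, (1|7)=+1; sign (−1)^0·+1^0·+1^3 = +1.
(a,b)_31: α=0, u≡2; β=-2, v≡14 (mod 31); (2|31)=+1, (14|31)=+1; sign (−1)^0·+1^-2·+1^0 = +1.
(a,b)_∞: sgn(-91)=−, sgn(-13)=−, so -1.
(a,b)_2: α=6, β=2; u≡5, v≡3 (mod 8); ε(u)ε(v)=0·1, αω(v)=6·1, βω(u)=2·1; sum ≡ 0  ⇒  +1.
(a,b)_19: α=0, u≡9; β=2, v≡16 (mod 19); (9|19)=+1, (16|19)=+1; sign (−1)^0·+1^2·+1^0 = +1.
(a,b)_11: α=-4, u≡8; β=0, v≡4 (mod 11); (8|11)=-1, (4|11)=+1; sign (−1)^0·-1^0·+1^-4 = +1.
(a,b)_5: α=2, u≡4; β=0, v≡3 (mod 5); (4|5)=+1, (3|5)=-1; sign (−1)^0·+1^0·-1^2 = +1.
(a,b)_23: α=4, u≡18; β=0, v≡10 (mod 23); (18|23)=+1, (10|23)=-1; sign (−1)^0·+1^0·-1^4 = +1.
|Ram(-91, -13)| = 2, even; anisotropic at {13, ∞}.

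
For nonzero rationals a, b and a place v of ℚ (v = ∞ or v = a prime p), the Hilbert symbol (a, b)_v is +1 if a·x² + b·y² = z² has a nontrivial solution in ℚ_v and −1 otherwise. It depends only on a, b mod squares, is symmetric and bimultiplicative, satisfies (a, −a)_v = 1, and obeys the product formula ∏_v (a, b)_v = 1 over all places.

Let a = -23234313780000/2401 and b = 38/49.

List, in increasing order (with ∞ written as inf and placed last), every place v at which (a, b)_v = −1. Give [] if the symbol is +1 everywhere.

[3, 41]

Mod squares: a ≡ -79458, b ≡ 38. Check v ∈ {∞, 2, 3, 5, 7, 17, 19, 41}.
v=17: a=17^1·(≡1), b=17^0·(≡15) mod 17; (1|17)=+1, (15|17)=+1; (−1)^{1·0·8}·(+1)^0·(+1)^1 = +1.
v=5: a=5^4·(≡2), b=5^0·(≡2) mod 5; (2|5)=-1, (2|5)=-1; (−1)^{4·0·2}·(-1)^0·(-1)^4 = +1.
v=3: a=3^5·(≡1), b=3^0·(≡2) mod 3; (1|3)=+1, (2|3)=-1; (−1)^{5·0·1}·(+1)^0·(-1)^5 = -1.
v=41: a=41^1·(≡26), b=41^0·(≡15) mod 41; (26|41)=-1, (15|41)=-1; (−1)^{1·0·20}·(-1)^0·(-1)^1 = -1.
v=2: v_2(a)=5, v_2(b)=1; units ≡ 7, 3 (mod 8); ε·ε+αω+βω = 1·1+5·1+1·0 ≡ 0  ⇒  (a,b)_2 = +1.
v=19: a=19^3·(≡5), b=19^1·(≡14) mod 19; (5|19)=+1, (14|19)=-1; (−1)^{3·1·9}·(+1)^1·(-1)^3 = +1.
v=7: a=7^-4·(≡6), b=7^-2·(≡3) mod 7; (6|7)=-1, (3|7)=-1; (−1)^{-4·-2·3}·(-1)^-2·(-1)^-4 = +1.
v=∞: -79458 < 0 and 38 > 0  ⇒  (a,b)_∞ = +1.
|Ram(-79458, 38)| = 2, even; anisotropic at {3, 41}.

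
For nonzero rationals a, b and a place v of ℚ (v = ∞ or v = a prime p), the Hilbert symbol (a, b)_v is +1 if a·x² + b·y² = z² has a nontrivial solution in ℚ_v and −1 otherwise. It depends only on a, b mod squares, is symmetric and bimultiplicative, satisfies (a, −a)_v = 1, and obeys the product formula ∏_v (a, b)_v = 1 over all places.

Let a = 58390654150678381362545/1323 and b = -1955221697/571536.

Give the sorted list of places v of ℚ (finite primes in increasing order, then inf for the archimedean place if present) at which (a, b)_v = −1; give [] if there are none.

[2, 5, 11, 17]

Mod squares: a ≡ 692835, b ≡ -55913. Check v ∈ {∞, 2, 3, 5, 7, 11, 13, 17, 19, 23}.
v=19: a=19^1·(≡7), b=19^0·(≡7) mod 19; (7|19)=+1, (7|19)=+1; (−1)^{1·0·9}·(+1)^0·(+1)^1 = +1.
v=∞: 692835 > 0 and -55913 < 0  ⇒  (a,b)_∞ = +1.
v=2: v_2(a)=0, v_2(b)=-4; units ≡ 3, 7 (mod 8); ε·ε+αω+βω = 1·1+0·0+-4·1 ≡ 1  ⇒  (a,b)_2 = -1.
v=23: a=23^6·(≡18), b=23^1·(≡7) mod 23; (18|23)=+1, (7|23)=-1; (−1)^{6·1·11}·(+1)^1·(-1)^6 = +1.
v=11: a=11^3·(≡7), b=11^3·(≡7) mod 11; (7|11)=-1, (7|11)=-1; (−1)^{3·3·5}·(-1)^3·(-1)^3 = -1.
v=13: a=13^3·(≡7), b=13^1·(≡6) mod 13; (7|13)=-1, (6|13)=-1; (−1)^{3·1·6}·(-1)^1·(-1)^3 = +1.
v=5: a=5^1·(≡3), b=5^0·(≡3) mod 5; (3|5)=-1, (3|5)=-1; (−1)^{1·0·2}·(-1)^0·(-1)^1 = -1.
v=7: a=7^-2·(≡6), b=7^-2·(≡6) mod 7; (6|7)=-1, (6|7)=-1; (−1)^{-2·-2·3}·(-1)^-2·(-1)^-2 = +1.
v=17: a=17^5·(≡5), b=17^3·(≡4) mod 17; (5|17)=-1, (4|17)=+1; (−1)^{5·3·8}·(-1)^3·(+1)^5 = -1.
v=3: a=3^-3·(≡2), b=3^-6·(≡1) mod 3; (2|3)=-1, (1|3)=+1; (−1)^{-3·-6·1}·(-1)^-6·(+1)^-3 = +1.
(692835, -55913 / ℚ) ramifies at {2, 5, 11, 17}: a division algebra.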